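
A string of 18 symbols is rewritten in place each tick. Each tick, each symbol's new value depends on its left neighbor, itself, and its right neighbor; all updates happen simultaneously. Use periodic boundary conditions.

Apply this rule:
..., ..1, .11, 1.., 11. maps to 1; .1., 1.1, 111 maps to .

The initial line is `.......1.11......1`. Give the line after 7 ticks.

1111111..11111111.
1.....1111......1.
.111111..1111111..
11....1111.....111
.111111..1111111..  (repeats tick 3; period 2)
tick 7: .111111..1111111..

.111111..1111111..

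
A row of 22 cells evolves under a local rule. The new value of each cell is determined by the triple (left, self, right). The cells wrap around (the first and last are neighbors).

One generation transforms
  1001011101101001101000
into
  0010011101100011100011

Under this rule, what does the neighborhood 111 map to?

At position 6 the neighborhood is 111; the next row has 1 there.

1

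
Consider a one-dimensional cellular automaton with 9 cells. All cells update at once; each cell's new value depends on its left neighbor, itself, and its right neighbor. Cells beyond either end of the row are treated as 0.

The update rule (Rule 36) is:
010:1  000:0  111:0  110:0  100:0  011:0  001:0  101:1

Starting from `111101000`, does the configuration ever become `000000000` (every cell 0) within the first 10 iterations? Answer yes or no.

yes

000011000
000000000
all cells are 0 at iteration 2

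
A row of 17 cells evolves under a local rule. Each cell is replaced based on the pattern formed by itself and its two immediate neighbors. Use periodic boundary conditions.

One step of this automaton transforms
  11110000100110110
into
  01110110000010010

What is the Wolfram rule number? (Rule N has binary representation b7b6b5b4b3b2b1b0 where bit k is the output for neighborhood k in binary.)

193

position 1: 111 → 1  (bit 7 = 1)
position 3: 110 → 1  (bit 6 = 1)
position 13: 101 → 0  (bit 5 = 0)
position 4: 100 → 0  (bit 4 = 0)
position 0: 011 → 0  (bit 3 = 0)
position 8: 010 → 0  (bit 2 = 0)
position 7: 001 → 0  (bit 1 = 0)
position 5: 000 → 1  (bit 0 = 1)
bits b7..b0 = 11000001 = 193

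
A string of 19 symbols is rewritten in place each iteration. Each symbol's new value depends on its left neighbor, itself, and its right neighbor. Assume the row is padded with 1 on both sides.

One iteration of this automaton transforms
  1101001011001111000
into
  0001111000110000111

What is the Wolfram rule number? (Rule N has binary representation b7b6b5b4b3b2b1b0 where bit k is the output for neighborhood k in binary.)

position 0: 111 → 0  (bit 7 = 0)
position 1: 110 → 0  (bit 6 = 0)
position 2: 101 → 0  (bit 5 = 0)
position 4: 100 → 1  (bit 4 = 1)
position 8: 011 → 0  (bit 3 = 0)
position 3: 010 → 1  (bit 2 = 1)
position 5: 001 → 1  (bit 1 = 1)
position 17: 000 → 1  (bit 0 = 1)
bits b7..b0 = 00010111 = 23

23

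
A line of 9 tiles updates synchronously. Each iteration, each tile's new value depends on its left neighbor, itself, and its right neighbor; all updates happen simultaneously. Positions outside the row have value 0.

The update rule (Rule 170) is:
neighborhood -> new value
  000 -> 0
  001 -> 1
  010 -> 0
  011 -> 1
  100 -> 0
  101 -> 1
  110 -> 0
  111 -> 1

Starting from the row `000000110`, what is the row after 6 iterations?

110000000

iteration 1: 000001100
iteration 2: 000011000
iteration 3: 000110000
iteration 4: 001100000
iteration 5: 011000000
iteration 6: 110000000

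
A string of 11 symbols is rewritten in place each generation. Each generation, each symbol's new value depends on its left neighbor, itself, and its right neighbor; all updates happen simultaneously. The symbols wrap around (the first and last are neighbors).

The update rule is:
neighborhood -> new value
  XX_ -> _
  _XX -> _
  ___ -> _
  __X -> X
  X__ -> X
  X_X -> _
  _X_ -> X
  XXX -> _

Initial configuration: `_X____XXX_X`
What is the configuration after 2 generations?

generation 1: _XX__X____X
generation 2: ___XXXX__XX

___XXXX__XX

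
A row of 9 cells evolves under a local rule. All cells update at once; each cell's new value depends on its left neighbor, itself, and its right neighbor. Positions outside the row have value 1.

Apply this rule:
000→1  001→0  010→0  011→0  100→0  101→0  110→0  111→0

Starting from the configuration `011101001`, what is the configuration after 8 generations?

generation 1: 000000000
generation 2: 011111110
generation 3: 000000000  (repeats generation 1; period 2)
generation 8: 011111110

011111110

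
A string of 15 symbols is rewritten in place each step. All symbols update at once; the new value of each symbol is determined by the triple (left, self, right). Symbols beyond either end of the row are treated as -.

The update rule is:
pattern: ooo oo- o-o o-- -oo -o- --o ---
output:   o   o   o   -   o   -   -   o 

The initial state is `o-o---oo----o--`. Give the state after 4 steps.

-o--o-oo-oo---o
-----oooooo-o--
oooo-ooooooo--o
oooooooooooo---

oooooooooooo---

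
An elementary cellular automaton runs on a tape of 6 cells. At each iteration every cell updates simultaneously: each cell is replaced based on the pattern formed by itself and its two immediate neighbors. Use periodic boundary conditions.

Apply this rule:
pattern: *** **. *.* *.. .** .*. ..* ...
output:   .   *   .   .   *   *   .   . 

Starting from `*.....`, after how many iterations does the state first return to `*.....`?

1

iteration 1: *.....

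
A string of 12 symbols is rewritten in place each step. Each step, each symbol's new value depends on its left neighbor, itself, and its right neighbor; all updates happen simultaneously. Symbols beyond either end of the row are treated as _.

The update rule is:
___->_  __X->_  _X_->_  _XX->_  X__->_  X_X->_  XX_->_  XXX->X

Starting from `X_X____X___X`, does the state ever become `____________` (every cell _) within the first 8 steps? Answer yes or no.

____________
all cells are _ at step 1

yes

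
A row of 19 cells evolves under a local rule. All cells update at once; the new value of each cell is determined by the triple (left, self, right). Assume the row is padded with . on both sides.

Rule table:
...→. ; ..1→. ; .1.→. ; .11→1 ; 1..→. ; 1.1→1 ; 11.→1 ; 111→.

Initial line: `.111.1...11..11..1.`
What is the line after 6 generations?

.........11..11....

.1.11....11..11....
..111....11..11....
..1.1....11..11....
...1.....11..11....
.........11..11....
.........11..11....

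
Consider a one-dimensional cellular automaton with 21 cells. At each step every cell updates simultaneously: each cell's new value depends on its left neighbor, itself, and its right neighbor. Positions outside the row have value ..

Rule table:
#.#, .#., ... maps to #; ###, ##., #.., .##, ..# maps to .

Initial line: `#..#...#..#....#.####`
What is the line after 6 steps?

...#########.#.#.#.##

step 1: #..#.#.#..#.##.##....
step 2: #..#####..##..#...###
step 3: #.............#.#....
step 4: #.###########.###.###
step 5: ##...........#...#...
step 6: ...#########.#.#.#.##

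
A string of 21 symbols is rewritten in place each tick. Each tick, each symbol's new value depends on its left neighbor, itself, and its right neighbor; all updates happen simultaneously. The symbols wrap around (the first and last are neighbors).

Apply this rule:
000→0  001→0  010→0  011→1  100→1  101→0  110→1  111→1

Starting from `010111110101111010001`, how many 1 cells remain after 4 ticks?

15

000111110001111001000
000111111001111100100
000111111101111110010
000111111101111111001
count of 1: 15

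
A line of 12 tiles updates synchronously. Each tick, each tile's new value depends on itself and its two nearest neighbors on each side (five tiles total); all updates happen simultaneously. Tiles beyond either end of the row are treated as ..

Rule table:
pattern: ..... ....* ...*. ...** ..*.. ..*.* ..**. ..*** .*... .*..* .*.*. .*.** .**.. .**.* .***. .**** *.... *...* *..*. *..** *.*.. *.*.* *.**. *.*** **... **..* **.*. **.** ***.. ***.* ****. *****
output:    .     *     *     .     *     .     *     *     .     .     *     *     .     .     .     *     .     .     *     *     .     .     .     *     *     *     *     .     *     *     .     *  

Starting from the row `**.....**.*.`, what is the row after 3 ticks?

*.*..*.*.*..
.*..*.*.*...
**.*.*.*....

**.*.*.*....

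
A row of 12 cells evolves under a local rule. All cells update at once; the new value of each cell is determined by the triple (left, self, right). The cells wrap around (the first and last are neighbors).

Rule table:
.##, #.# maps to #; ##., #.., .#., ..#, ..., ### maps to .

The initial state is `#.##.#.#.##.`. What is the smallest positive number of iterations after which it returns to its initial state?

iteration 1: .##.#.#.##.#
iteration 2: ##.#.#.##.#.
iteration 3: #.#.#.##.#.#
iteration 4: .#.#.##.#.##
iteration 5: #.#.##.#.##.
iteration 6: .#.##.#.##.#
iteration 7: #.##.#.##.#.
iteration 8: .##.#.##.#.#
iteration 9: ##.#.##.#.#.
iteration 10: #.#.##.#.#.#
iteration 11: .#.##.#.#.##
iteration 12: #.##.#.#.##.

12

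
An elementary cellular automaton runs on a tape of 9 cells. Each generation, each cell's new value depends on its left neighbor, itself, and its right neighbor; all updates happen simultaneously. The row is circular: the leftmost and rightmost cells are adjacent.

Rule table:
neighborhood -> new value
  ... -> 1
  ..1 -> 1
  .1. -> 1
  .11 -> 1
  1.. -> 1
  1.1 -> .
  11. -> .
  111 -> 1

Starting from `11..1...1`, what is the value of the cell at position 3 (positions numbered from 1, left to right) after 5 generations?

1.1111111
..1111111
11111111.
1111111..
111111.11
position 3 holds 1

1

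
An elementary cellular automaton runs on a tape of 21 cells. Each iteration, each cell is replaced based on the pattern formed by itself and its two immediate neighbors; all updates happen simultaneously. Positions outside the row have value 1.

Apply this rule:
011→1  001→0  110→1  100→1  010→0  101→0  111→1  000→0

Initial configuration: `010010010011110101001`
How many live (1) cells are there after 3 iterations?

11

001001001011110000101
100100100011111000001
110010010011111100001
count of 1: 11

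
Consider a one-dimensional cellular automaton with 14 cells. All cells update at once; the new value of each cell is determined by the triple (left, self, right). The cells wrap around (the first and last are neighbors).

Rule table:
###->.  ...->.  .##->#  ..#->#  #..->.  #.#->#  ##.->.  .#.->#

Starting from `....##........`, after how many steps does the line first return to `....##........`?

14

step 1: ...##.........
step 2: ..##..........
step 3: .##...........
step 4: ##............
step 5: #............#
step 6: ............##
step 7: ...........##.
step 8: ..........##..
step 9: .........##...
step 10: ........##....
step 11: .......##.....
step 12: ......##......
step 13: .....##.......
step 14: ....##........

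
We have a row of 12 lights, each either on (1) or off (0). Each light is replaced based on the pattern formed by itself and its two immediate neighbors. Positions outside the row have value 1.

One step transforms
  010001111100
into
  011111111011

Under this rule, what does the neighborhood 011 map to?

1

At position 5 the neighborhood is 011; the next row has 1 there.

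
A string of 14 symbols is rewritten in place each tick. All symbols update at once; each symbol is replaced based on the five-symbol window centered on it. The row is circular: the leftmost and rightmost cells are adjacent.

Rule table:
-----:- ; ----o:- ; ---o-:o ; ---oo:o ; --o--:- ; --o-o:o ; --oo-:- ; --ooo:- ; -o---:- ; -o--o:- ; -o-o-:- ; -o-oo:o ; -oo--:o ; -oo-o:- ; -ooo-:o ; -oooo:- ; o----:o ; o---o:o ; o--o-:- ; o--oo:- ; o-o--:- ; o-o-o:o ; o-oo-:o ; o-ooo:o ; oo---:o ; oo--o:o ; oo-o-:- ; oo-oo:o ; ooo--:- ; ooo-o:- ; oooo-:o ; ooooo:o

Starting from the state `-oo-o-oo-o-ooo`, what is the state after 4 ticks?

-o-o---oo--oo-

oo--ooo--oooo-
ooo--o-o---o-o
-o-o-o---ooooo
-o-o---oo--oo-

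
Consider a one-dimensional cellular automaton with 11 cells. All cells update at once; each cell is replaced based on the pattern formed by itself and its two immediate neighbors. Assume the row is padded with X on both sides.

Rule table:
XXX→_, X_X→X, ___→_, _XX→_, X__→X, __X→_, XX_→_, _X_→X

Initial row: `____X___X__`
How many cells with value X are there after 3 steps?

step 1: X___XX__XX_
step 2: _X____X___X
step 3: XXX___XX___
count of X: 5

5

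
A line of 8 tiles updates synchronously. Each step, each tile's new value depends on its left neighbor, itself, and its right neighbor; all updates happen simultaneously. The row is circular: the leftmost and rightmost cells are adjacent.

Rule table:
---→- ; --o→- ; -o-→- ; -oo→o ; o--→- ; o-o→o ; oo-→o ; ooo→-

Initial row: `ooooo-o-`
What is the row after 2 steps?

o---oooo

o---oo-o
o---oooo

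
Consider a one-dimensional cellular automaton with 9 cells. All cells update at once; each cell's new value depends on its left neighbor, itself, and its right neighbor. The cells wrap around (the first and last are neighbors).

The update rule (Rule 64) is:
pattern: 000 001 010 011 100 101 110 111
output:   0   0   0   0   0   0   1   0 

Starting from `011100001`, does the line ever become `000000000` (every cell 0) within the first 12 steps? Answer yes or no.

000100000
000000000
all cells are 0 at step 2

yes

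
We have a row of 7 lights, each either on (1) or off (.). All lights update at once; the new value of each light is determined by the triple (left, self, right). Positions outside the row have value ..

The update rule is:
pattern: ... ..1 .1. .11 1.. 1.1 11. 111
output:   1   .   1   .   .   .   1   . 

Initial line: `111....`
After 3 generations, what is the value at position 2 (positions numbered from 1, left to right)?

..1.111
1.1...1
1.1.1.1
position 2 holds .

.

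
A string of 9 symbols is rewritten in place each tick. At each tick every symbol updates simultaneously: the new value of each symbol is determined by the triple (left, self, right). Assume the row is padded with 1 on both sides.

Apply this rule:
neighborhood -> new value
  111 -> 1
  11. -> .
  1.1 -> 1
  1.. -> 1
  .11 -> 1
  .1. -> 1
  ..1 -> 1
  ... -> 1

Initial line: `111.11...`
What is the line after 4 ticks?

11.111111

tick 1: 11.11.111
tick 2: 1.11.1111
tick 3: .11.11111
tick 4: 11.111111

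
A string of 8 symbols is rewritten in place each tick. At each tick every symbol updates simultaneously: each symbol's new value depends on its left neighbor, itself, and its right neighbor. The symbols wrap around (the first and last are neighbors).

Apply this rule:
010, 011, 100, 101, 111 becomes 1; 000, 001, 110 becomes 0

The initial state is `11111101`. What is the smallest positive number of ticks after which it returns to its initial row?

11111011
11110111
11101111
11011111
10111111
01111111
11111110
11111101

8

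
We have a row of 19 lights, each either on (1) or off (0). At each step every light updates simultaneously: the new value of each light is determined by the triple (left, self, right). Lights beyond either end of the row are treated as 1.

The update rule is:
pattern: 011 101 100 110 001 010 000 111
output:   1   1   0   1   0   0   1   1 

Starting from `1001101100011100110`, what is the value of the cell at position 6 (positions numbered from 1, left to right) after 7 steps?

1001111101011100111
1001111110111100111
1001111111111100111
1001111111111100111  (fixed point — unchanged through step 7)
position 6 holds 1

1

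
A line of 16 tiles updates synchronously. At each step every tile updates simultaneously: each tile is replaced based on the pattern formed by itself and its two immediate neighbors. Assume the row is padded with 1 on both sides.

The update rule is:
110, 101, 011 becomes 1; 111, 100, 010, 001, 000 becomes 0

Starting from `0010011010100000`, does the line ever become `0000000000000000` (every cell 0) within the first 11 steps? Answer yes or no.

0000011101000000
0000010110000000
0000001110000000
0000001010000000
0000000100000000
0000000000000000
all cells are 0 at step 6

yes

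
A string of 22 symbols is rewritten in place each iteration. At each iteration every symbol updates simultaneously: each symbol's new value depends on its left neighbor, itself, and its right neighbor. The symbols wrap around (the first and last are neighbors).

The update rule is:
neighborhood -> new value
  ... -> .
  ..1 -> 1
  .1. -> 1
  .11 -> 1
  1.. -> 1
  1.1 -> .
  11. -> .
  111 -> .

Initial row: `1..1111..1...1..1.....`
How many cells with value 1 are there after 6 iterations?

10

1111...1111.111111...1
....1.11....1.....1.11
1..11.1.1..111...11.1.
1111..1.1111..1.11..1.
1...111.1...111.1.111.
11.11...11.11...1.1...
count of 1: 10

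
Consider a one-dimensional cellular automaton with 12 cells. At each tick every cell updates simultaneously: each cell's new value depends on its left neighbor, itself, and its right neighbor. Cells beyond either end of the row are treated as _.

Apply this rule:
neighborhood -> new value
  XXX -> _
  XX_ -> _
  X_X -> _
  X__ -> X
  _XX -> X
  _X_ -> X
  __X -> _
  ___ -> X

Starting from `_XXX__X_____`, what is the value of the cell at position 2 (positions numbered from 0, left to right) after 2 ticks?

tick 1: _X__X_XXXXXX
tick 2: _XX_X_X_____
position 2 holds X

X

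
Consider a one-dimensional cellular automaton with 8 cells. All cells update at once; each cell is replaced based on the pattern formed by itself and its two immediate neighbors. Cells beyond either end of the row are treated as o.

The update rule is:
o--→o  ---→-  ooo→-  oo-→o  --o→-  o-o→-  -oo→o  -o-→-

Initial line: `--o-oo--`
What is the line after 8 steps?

o---ooo-
oo--o-o-
-oo-----
-ooo----
-o-oo---
---ooo--
o--o-oo-
oo---oo-

oo---oo-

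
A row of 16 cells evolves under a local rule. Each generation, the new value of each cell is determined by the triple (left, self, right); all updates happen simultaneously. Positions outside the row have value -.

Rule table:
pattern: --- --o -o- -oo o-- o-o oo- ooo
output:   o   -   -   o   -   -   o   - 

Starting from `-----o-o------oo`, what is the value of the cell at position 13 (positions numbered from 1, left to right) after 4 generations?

oooo-----oooo-oo
o--o-ooo-o--o-oo
-----o-o------oo  (repeats generation 0; period 3)
generation 4: oooo-----oooo-oo
position 13 holds o

o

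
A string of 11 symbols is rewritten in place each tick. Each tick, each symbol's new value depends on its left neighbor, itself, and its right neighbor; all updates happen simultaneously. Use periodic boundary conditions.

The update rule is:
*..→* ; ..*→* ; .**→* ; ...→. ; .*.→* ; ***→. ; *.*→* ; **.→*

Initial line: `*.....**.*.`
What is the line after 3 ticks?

tick 1: **...******
tick 2: .**.**.....
tick 3: *******....

*******....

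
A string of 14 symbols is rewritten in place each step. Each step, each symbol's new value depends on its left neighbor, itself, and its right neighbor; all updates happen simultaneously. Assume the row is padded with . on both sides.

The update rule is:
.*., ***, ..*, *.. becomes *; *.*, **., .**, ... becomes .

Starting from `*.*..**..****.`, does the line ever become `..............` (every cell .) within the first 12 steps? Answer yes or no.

no

*.***..**.**.*
*..*.**......*
****...*....**
.**.*.***..*..
*...*..*.****.
**.*****..**.*
....***.**...*
...*.*....*.**
..**.**..**...
.*.....**..*..
***...*..****.
.*.*.****.**.*
step 12 is .*.*.****.**.*, still not uniform .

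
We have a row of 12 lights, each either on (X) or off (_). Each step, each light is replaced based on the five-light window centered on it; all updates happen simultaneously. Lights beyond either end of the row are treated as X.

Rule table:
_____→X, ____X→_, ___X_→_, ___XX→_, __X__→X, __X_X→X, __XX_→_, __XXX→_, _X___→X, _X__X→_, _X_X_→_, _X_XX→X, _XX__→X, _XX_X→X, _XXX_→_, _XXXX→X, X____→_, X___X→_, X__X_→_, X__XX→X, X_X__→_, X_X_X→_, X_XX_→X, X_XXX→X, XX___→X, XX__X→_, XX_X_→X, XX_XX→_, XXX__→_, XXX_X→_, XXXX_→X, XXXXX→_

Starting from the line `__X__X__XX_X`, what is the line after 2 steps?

__X__X____XX

__X__X_X_X_X
__X__X____XX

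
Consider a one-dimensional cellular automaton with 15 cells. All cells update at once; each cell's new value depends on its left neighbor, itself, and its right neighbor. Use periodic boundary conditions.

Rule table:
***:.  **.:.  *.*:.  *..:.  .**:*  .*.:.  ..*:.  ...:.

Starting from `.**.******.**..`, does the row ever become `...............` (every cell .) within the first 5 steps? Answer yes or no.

yes

.*..*......*...
...............
all cells are . at step 2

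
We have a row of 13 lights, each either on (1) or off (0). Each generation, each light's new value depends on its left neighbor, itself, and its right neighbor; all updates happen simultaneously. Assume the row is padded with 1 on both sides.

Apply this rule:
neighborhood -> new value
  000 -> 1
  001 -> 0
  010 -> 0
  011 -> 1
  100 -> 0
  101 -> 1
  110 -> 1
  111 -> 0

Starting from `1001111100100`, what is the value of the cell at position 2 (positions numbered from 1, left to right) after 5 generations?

0

1001000100000
1000010001110
1011000101011
1111010010110
0001100001111
position 2 holds 0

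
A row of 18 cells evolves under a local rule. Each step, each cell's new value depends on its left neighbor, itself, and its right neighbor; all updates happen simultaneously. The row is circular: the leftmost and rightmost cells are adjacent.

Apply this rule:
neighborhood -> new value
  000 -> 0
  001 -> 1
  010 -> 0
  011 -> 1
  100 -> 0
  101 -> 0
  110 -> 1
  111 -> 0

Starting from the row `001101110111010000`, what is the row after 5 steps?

000000000000000111

step 1: 011101010101000000
step 2: 110100000000000000
step 3: 110000000000000001
step 4: 010000000000000011
step 5: 000000000000000111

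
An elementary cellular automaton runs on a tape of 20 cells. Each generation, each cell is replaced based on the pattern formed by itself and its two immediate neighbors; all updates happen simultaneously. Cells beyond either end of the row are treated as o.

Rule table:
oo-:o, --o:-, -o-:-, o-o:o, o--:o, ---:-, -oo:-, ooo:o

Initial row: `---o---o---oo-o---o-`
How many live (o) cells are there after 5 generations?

10

generation 1: o---o---o---oo-o---o
generation 2: oo---o---o---oo-o---
generation 3: ooo---o---o---oo-o--
generation 4: oooo---o---o---oo-o-
generation 5: ooooo---o---o---oo-o
count of o: 10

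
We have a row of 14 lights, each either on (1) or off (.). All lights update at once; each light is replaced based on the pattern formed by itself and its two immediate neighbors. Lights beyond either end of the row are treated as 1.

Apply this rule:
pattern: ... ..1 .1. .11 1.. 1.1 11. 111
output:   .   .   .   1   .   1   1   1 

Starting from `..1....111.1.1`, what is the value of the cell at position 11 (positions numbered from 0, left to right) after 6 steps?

1

step 1: .......1111.11
step 2: .......1111111
step 3: .......1111111  (fixed point — unchanged through step 6)
position 11 holds 1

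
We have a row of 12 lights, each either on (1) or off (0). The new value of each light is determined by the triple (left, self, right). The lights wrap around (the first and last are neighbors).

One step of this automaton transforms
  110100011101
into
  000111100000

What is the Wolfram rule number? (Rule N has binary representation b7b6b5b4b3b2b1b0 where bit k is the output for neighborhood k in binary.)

position 0: 111 → 0  (bit 7 = 0)
position 1: 110 → 0  (bit 6 = 0)
position 2: 101 → 0  (bit 5 = 0)
position 4: 100 → 1  (bit 4 = 1)
position 7: 011 → 0  (bit 3 = 0)
position 3: 010 → 1  (bit 2 = 1)
position 6: 001 → 1  (bit 1 = 1)
position 5: 000 → 1  (bit 0 = 1)
bits b7..b0 = 00010111 = 23

23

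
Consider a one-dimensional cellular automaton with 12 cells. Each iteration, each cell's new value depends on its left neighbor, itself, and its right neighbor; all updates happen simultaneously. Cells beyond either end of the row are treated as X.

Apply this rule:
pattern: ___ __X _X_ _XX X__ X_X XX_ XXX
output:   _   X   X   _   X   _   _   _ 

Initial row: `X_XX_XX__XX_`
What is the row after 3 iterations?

_X___XXXXX__

iteration 1: _______XX___
iteration 2: X_____X__X_X
iteration 3: _X___XXXXX__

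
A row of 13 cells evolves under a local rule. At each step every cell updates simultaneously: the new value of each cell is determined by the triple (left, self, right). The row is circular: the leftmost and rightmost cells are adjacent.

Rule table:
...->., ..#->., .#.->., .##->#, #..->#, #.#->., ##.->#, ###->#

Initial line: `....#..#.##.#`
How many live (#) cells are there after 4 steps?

6

#....#...##..
.#....#..###.
..#....#.####
#..#.....####
count of #: 6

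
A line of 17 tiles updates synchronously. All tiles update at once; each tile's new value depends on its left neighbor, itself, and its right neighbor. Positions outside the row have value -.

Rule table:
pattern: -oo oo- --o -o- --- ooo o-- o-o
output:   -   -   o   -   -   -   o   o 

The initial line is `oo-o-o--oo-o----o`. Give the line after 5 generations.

o-o-o-oo--o-o--o-

--o-o-oo--o-o--o-
-o-o-o--oo-o-oo-o
o-o-o-oo--o-o--o-
-o-o-o--oo-o-oo-o  (repeats generation 2; period 2)
generation 5: o-o-o-oo--o-o--o-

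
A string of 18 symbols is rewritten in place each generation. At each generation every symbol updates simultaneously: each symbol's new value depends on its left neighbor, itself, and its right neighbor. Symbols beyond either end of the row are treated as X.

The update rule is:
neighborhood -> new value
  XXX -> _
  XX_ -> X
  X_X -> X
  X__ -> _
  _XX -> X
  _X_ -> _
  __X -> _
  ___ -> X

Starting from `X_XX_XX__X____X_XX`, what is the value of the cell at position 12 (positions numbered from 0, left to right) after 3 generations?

X

XXXXXXX____XX__XX_
______X_XX_XX__XXX
_XXXX__XXXXXX__X__
position 12 holds X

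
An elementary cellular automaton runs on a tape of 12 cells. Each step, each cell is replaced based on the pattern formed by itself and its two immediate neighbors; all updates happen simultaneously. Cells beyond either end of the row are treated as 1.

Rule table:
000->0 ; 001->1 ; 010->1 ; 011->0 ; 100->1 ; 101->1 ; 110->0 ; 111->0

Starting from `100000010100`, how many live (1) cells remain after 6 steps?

3

010000111111
111001000000
000111100001
101000010010
011100111111
100011000000
count of 1: 3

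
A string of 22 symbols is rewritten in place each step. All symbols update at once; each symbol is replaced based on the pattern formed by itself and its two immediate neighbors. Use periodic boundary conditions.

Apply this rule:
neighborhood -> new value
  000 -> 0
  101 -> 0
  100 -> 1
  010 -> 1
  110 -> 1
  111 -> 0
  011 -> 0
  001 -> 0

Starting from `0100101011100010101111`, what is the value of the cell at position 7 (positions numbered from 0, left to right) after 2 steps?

1

0110101000110010100001
0010101100011010110001
position 7 holds 1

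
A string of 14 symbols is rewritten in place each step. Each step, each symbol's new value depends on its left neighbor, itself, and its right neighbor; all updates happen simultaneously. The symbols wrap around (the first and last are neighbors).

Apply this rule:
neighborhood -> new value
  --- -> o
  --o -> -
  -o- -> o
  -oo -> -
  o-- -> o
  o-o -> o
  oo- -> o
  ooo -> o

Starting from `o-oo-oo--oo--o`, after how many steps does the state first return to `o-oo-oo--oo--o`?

14

oo-oo-oo--oo--
-oo-oo-oo--oo-
--oo-oo-oo--oo
o--oo-oo-oo--o
oo--oo-oo-oo--
-oo--oo-oo-oo-
--oo--oo-oo-oo
o--oo--oo-oo-o
oo--oo--oo-oo-
-oo--oo--oo-oo
o-oo--oo--oo-o
oo-oo--oo--oo-
-oo-oo--oo--oo
o-oo-oo--oo--o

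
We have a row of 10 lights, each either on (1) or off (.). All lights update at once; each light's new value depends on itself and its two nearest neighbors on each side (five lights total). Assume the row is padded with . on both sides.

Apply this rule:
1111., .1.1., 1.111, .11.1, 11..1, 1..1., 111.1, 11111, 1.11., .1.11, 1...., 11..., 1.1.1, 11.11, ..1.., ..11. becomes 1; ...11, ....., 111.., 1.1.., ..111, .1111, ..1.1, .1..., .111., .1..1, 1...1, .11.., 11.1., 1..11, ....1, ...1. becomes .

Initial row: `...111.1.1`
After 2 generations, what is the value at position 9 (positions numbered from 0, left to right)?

1

generation 1: .....1.11.
generation 2: ......11.1
position 9 holds 1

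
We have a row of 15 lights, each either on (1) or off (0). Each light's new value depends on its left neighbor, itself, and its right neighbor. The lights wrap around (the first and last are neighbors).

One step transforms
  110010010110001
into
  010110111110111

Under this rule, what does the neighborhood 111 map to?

At position 0 the neighborhood is 111; the next row has 0 there.

0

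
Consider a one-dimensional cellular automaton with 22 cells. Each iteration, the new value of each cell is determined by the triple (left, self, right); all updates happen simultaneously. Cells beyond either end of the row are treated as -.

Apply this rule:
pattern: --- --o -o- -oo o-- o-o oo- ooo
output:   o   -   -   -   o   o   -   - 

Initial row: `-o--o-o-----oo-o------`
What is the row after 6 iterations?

iteration 1: --o--o-oooo---o-oooooo
iteration 2: o--o--o----oo--o------
iteration 3: -o--o--ooo---o--oooooo
iteration 4: --o--o----oo--o-------
iteration 5: o--o--ooo---o--ooooooo
iteration 6: -o--o----oo--o--------

-o--o----oo--o--------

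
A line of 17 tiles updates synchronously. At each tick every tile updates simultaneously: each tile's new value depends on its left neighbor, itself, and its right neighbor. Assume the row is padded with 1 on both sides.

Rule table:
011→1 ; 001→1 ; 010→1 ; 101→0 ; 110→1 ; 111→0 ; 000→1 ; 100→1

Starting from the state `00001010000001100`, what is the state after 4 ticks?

11111011111111111
00001010000000000
11111011111111111  (repeats tick 1; period 2)
tick 4: 00001010000000000

00001010000000000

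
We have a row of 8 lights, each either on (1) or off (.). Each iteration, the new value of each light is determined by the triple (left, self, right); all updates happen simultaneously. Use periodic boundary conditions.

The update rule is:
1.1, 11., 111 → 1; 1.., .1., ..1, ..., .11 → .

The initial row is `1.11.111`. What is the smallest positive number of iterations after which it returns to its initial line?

iteration 1: 11.11.11
iteration 2: 111.11.1
iteration 3: 1111.11.
iteration 4: .1111.11
iteration 5: 1.1111.1
iteration 6: 11.1111.
iteration 7: .11.1111
iteration 8: 1.11.111

8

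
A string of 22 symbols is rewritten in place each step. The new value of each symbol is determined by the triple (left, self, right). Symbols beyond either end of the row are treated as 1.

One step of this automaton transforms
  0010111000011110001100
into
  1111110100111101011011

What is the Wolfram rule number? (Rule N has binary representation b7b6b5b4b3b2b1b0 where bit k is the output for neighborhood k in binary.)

190

position 5: 111 → 1  (bit 7 = 1)
position 6: 110 → 0  (bit 6 = 0)
position 3: 101 → 1  (bit 5 = 1)
position 0: 100 → 1  (bit 4 = 1)
position 4: 011 → 1  (bit 3 = 1)
position 2: 010 → 1  (bit 2 = 1)
position 1: 001 → 1  (bit 1 = 1)
position 8: 000 → 0  (bit 0 = 0)
bits b7..b0 = 10111110 = 190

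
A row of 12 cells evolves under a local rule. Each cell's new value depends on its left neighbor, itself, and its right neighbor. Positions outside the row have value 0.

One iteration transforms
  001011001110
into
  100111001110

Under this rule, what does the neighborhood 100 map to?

0

At position 6 the neighborhood is 100; the next row has 0 there.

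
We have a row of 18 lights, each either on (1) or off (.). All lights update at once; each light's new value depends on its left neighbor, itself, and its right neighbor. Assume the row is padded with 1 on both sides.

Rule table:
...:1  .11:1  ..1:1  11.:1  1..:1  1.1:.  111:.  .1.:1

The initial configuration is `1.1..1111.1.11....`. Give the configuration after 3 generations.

1.1111..1.1.111111
1.1..1111.1.1.....
1.1111..1.1.111111

1.1111..1.1.111111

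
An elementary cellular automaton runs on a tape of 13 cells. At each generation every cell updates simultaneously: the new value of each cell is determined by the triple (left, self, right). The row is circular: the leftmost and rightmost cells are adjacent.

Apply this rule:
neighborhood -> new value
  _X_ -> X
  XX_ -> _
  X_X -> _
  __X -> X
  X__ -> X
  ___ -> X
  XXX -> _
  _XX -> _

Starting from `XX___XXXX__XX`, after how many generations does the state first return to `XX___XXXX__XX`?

2

__XXX____XX__
XX___XXXX__XX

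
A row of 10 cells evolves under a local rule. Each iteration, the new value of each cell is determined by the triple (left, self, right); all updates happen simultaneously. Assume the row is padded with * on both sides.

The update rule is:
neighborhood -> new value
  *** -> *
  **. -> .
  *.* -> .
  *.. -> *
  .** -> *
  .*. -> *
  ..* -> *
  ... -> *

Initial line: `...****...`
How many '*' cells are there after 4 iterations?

******.***
*****..***
****.*****
***..*****
count of *: 8

8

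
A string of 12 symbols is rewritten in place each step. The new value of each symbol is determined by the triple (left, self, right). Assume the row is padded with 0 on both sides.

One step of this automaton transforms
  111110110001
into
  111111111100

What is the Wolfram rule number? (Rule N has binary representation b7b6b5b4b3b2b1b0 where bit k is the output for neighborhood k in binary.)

249

position 1: 111 → 1  (bit 7 = 1)
position 4: 110 → 1  (bit 6 = 1)
position 5: 101 → 1  (bit 5 = 1)
position 8: 100 → 1  (bit 4 = 1)
position 0: 011 → 1  (bit 3 = 1)
position 11: 010 → 0  (bit 2 = 0)
position 10: 001 → 0  (bit 1 = 0)
position 9: 000 → 1  (bit 0 = 1)
bits b7..b0 = 11111001 = 249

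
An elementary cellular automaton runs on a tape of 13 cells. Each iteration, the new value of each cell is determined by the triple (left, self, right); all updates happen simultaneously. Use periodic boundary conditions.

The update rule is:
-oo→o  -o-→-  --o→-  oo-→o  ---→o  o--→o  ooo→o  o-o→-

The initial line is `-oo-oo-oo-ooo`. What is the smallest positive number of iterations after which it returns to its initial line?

1

iteration 1: -oo-oo-oo-ooo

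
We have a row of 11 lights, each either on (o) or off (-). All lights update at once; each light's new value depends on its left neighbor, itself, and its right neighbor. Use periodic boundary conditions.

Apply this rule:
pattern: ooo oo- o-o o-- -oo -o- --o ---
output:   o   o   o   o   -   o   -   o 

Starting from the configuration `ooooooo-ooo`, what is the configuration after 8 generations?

generation 1: oooooooo-oo
generation 2: ooooooooo-o
generation 3: oooooooooo-
generation 4: -oooooooooo
generation 5: o-ooooooooo
generation 6: oo-oooooooo
generation 7: ooo-ooooooo
generation 8: oooo-oooooo

oooo-oooooo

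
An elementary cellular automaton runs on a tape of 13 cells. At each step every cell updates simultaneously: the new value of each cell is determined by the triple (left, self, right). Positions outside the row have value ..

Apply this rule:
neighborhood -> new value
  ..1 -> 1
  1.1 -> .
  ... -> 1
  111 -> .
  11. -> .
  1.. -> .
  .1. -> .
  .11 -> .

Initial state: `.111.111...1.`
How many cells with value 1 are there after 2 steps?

8

1........11..
..1111111...1
count of 1: 8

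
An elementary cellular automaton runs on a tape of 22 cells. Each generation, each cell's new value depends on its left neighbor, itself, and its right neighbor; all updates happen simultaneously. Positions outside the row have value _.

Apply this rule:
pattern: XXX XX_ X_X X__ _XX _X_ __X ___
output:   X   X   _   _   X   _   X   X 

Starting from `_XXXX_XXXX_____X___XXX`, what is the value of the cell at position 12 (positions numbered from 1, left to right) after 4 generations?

XXXXX_XXXX_XXXX__XXXXX
XXXXX_XXXX_XXXX_XXXXXX
XXXXX_XXXX_XXXX_XXXXXX  (fixed point — unchanged through generation 4)
position 12 holds X

X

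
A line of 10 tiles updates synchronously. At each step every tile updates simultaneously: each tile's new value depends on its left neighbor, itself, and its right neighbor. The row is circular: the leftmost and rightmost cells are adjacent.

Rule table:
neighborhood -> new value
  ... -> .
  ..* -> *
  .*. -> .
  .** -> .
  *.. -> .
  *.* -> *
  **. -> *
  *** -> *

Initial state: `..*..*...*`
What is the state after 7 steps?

..*..*..*.

.*..*...*.
*..*...*..
..*...*..*
.*...*..*.
*...*..*..
...*..*..*
..*..*..*.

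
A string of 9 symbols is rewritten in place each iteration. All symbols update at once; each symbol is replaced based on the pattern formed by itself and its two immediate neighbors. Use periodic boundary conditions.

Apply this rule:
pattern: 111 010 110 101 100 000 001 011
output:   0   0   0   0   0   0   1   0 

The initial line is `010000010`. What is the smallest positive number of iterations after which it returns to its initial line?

9

100000100
000001001
000010010
000100100
001001000
010010000
100100000
001000001
010000010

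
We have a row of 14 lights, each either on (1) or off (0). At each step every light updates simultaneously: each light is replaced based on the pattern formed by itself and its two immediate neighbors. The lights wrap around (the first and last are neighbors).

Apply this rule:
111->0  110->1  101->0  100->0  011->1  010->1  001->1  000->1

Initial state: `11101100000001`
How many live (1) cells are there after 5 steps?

9

00101101111111
01101101000001
01101101011111
01101101010001
01101101010111
count of 1: 9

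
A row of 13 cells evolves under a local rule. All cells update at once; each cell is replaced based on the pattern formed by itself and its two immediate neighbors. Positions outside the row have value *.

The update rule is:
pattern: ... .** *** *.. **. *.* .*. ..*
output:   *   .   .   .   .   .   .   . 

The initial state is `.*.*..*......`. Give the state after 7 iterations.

........****.
.******......
........****.  (repeats iteration 1; period 2)
iteration 7: ........****.

........****.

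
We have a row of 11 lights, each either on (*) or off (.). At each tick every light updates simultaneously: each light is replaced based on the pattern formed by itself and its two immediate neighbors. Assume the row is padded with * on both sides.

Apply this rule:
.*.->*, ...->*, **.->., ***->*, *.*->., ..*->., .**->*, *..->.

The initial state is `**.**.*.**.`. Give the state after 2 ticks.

...*..*.*..

*..*..*.*..
...*..*.*..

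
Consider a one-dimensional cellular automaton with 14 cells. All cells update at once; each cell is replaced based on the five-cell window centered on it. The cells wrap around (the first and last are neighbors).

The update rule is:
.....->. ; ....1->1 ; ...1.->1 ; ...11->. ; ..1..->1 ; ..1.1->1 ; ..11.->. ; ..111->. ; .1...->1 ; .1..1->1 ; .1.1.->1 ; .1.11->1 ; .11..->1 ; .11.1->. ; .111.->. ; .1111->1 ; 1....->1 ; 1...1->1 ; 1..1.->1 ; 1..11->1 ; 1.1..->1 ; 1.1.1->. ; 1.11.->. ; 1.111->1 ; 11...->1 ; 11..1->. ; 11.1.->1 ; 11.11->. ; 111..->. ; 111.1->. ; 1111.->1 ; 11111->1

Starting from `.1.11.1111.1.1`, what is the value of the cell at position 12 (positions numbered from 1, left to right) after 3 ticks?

tick 1: 1.1...111.1.1.
tick 2: .1111....1.1.1
tick 3: 1111.111111.1.
position 12 holds .

.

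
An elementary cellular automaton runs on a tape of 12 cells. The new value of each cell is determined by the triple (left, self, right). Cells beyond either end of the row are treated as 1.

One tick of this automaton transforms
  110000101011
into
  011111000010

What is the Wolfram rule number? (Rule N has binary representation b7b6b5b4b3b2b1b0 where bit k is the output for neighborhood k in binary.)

91

position 0: 111 → 0  (bit 7 = 0)
position 1: 110 → 1  (bit 6 = 1)
position 7: 101 → 0  (bit 5 = 0)
position 2: 100 → 1  (bit 4 = 1)
position 10: 011 → 1  (bit 3 = 1)
position 6: 010 → 0  (bit 2 = 0)
position 5: 001 → 1  (bit 1 = 1)
position 3: 000 → 1  (bit 0 = 1)
bits b7..b0 = 01011011 = 91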